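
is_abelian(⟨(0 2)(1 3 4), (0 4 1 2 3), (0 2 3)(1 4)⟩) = no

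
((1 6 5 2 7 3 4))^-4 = (1 2 4 5 3 6 7)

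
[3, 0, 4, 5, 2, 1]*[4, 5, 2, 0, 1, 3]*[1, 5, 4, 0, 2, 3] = [1, 2, 5, 0, 4, 3]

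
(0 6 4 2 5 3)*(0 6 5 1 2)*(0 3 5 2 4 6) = (0 2 1 4 3)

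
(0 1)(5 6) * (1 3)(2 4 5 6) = (0 3 1)(2 4 5)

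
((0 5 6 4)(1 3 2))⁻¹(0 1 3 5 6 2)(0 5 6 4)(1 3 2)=(1 5 3 2 6 4)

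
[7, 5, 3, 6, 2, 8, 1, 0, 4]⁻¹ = [7, 6, 4, 2, 8, 1, 3, 0, 5]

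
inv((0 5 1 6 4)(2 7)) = (0 4 6 1 5)(2 7)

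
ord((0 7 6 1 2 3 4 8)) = 8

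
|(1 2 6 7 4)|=5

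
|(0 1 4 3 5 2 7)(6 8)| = 14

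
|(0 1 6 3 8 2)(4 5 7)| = 6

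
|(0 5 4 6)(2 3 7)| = 12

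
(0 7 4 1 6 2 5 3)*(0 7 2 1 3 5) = (0 2)(1 6)(3 7 4)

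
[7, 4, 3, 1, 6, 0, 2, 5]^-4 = [5, 4, 3, 1, 6, 7, 2, 0]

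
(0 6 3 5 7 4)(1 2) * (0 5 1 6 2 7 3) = (0 2 6)(1 7 4 5 3)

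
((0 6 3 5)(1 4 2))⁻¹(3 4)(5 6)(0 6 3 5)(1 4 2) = (0 3)(2 5)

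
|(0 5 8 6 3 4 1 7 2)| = 9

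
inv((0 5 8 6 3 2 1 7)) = (0 7 1 2 3 6 8 5)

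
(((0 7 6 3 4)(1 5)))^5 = (1 5)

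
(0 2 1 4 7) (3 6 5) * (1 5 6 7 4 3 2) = (0 1 3 7) (2 5) 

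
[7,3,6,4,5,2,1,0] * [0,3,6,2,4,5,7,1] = [1,2,7,4,5,6,3,0]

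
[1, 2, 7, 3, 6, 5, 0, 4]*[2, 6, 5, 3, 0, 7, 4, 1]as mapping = [0→6, 1→5, 2→1, 3→3, 4→4, 5→7, 6→2, 7→0]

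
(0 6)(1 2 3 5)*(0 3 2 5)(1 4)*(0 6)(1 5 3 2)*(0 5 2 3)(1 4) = (0 5 1)(2 4)(3 6)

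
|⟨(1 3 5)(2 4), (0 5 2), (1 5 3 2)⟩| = 720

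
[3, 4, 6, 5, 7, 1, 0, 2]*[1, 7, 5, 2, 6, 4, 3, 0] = [2, 6, 3, 4, 0, 7, 1, 5] 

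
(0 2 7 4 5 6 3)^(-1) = (0 3 6 5 4 7 2)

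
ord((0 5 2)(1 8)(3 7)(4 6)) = 6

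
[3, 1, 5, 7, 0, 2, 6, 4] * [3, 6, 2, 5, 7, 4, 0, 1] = [5, 6, 4, 1, 3, 2, 0, 7]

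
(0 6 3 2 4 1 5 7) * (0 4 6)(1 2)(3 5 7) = (1 7 4 2 6 5 3)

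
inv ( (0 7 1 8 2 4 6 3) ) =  (0 3 6 4 2 8 1 7) 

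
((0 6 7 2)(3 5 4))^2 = (0 7)(2 6)(3 4 5)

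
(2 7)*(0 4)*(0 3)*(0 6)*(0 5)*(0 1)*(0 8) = (0 4 3 6 5 1 8)(2 7)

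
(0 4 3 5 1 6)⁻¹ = (0 6 1 5 3 4)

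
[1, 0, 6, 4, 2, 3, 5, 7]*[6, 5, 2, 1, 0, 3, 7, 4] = [5, 6, 7, 0, 2, 1, 3, 4]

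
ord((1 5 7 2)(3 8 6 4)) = 4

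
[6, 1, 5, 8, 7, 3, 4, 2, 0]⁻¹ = [8, 1, 7, 5, 6, 2, 0, 4, 3]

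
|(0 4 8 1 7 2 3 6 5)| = 9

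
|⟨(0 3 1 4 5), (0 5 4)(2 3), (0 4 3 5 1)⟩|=720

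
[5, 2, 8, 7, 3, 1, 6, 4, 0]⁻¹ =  [8, 5, 1, 4, 7, 0, 6, 3, 2]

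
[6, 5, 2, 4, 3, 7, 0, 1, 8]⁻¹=[6, 7, 2, 4, 3, 1, 0, 5, 8]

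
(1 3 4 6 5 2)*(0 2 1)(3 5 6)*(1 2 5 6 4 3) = (0 5 2)(1 6 4)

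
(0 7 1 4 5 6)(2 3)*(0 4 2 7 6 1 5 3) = (0 6 4 3 7 5 1 2)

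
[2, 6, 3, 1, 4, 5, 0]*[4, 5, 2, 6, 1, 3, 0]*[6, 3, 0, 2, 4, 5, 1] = [0, 6, 1, 5, 3, 2, 4]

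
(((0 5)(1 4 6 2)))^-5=(0 5)(1 2 6 4)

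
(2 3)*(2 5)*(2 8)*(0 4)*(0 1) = (0 4 1)(2 3 5 8)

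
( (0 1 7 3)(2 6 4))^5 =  (0 1 7 3)(2 4 6)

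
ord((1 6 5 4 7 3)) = 6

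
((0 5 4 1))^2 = (0 4)(1 5)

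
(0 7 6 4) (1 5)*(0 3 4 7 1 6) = (0 1 5 6 7) (3 4) 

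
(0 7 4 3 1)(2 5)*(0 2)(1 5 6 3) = (0 7 4 1 2 6 3 5)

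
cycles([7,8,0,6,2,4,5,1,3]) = (0 7 1 8 3 6 5 4 2) 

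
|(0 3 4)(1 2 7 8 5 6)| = 6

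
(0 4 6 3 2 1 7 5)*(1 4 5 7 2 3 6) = (0 5) (1 2 4) 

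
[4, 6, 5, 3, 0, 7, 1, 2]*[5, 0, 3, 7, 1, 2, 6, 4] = [1, 6, 2, 7, 5, 4, 0, 3]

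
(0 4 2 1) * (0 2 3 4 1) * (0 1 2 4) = (0 2 1 4 3)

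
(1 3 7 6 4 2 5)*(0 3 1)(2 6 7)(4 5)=(0 3 2 4 6 5)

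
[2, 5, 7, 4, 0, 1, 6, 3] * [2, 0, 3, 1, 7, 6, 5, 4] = [3, 6, 4, 7, 2, 0, 5, 1]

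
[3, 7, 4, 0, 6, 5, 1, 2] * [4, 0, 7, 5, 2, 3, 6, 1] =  [5, 1, 2, 4, 6, 3, 0, 7]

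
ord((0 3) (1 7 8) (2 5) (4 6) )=6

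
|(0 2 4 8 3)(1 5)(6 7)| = 10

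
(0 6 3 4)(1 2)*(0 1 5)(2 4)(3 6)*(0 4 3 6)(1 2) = (0 6)(1 3)(2 5 4)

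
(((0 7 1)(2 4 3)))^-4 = (0 1 7)(2 3 4)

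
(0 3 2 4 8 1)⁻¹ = (0 1 8 4 2 3)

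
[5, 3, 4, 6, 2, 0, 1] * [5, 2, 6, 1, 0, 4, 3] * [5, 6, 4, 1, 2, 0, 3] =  [2, 6, 5, 1, 3, 0, 4]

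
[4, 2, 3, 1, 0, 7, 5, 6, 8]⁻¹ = [4, 3, 1, 2, 0, 6, 7, 5, 8]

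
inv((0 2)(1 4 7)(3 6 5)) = (0 2)(1 7 4)(3 5 6)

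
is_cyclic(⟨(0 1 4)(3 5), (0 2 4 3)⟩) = no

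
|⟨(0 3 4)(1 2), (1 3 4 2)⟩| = 120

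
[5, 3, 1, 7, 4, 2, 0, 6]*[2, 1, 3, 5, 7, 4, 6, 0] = [4, 5, 1, 0, 7, 3, 2, 6]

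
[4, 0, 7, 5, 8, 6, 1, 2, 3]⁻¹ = [1, 6, 7, 8, 0, 3, 5, 2, 4]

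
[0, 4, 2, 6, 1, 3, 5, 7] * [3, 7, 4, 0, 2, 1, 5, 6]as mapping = [0→3, 1→2, 2→4, 3→5, 4→7, 5→0, 6→1, 7→6]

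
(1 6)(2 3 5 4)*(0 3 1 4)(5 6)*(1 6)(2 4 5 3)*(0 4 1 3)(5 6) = (0 2 5 4 1)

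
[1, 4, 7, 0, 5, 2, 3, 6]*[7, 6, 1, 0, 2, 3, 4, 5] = [6, 2, 5, 7, 3, 1, 0, 4]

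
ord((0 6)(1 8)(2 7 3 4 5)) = 10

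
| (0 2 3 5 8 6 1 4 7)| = 9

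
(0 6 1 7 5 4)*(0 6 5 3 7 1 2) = (0 5 4 6 2)(3 7)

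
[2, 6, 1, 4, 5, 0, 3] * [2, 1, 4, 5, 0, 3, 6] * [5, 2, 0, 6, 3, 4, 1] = [3, 1, 2, 5, 6, 0, 4] 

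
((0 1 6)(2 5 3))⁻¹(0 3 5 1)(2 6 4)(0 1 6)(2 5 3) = (0 4 5)(1 2 3 6)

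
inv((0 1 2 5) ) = (0 5 2 1) 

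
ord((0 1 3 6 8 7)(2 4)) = 6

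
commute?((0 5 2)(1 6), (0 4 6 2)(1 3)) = no:(0 5 2)(1 6) * (0 4 6 2)(1 3) = (0 5)(1 2 4 6 3), (0 4 6 2)(1 3) * (0 5 2)(1 6) = (0 4 1 3 6)(2 5)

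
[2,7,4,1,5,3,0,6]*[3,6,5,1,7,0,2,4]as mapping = [0→5,1→4,2→7,3→6,4→0,5→1,6→3,7→2]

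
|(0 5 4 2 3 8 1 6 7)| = 9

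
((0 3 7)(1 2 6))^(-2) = (0 3 7)(1 2 6)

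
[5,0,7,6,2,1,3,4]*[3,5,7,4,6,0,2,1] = [0,3,1,2,7,5,4,6]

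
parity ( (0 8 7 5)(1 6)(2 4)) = odd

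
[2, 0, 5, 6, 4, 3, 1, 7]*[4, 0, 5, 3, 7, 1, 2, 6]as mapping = [0→5, 1→4, 2→1, 3→2, 4→7, 5→3, 6→0, 7→6]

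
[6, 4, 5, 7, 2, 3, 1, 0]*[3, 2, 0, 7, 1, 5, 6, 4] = [6, 1, 5, 4, 0, 7, 2, 3]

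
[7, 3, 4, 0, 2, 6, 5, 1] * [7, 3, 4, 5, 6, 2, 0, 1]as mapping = [0→1, 1→5, 2→6, 3→7, 4→4, 5→0, 6→2, 7→3]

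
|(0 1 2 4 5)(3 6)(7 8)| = 10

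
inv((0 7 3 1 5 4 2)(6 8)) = (0 2 4 5 1 3 7)(6 8)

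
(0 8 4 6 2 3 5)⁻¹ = (0 5 3 2 6 4 8)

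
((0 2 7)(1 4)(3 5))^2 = (0 7 2)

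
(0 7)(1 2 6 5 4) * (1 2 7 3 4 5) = (0 3 4 2 6 1 7)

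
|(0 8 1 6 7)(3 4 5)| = 15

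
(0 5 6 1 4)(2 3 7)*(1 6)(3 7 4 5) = (0 3 4)(1 5)(2 7)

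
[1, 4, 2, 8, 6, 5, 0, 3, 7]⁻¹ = [6, 0, 2, 7, 1, 5, 4, 8, 3]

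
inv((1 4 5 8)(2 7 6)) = (1 8 5 4)(2 6 7)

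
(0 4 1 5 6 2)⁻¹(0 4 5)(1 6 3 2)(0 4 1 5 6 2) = (0 5 2 3)(1 6 4)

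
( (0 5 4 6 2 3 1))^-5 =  (0 4 2 1 5 6 3)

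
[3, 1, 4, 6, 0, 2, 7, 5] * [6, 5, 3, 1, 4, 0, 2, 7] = [1, 5, 4, 2, 6, 3, 7, 0]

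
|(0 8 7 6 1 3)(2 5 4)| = 6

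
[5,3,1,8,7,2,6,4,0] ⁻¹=[8,2,5,1,7,0,6,4,3] 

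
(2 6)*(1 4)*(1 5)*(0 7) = (0 7)(1 4 5)(2 6)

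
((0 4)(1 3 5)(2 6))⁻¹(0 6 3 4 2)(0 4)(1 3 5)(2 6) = (0 6 4 2 5)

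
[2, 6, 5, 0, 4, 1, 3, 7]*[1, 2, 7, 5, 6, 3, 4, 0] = [7, 4, 3, 1, 6, 2, 5, 0]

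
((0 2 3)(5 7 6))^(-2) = (0 2 3)(5 7 6)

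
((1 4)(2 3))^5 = (1 4)(2 3)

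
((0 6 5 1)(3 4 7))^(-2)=(0 5)(1 6)(3 4 7)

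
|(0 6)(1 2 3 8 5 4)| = 6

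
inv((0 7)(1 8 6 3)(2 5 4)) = (0 7)(1 3 6 8)(2 4 5)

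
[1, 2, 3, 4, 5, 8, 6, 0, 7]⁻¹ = [7, 0, 1, 2, 3, 4, 6, 8, 5]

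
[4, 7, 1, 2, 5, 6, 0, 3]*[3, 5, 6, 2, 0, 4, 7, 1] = [0, 1, 5, 6, 4, 7, 3, 2]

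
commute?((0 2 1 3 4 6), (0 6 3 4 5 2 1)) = no:(0 2 1 3 4 6)*(0 6 3 4 5 2 1) = (0 1 4 3 5 2), (0 6 3 4 5 2 1)*(0 2 1 3 4 6) = (1 2 3 6 4 5)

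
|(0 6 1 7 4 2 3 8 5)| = 9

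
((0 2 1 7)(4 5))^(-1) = (0 7 1 2)(4 5)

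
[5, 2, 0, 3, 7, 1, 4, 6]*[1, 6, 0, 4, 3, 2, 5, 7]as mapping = [0→2, 1→0, 2→1, 3→4, 4→7, 5→6, 6→3, 7→5]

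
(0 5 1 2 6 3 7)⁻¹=(0 7 3 6 2 1 5)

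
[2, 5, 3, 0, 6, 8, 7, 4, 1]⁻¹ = [3, 8, 0, 2, 7, 1, 4, 6, 5]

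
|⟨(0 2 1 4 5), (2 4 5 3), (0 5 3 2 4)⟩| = 720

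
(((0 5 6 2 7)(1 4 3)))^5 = (1 3 4)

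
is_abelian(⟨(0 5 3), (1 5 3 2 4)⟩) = no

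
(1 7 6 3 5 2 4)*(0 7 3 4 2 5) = (0 7 6 4 1 3) 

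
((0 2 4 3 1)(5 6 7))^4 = (0 1 3 4 2)(5 6 7)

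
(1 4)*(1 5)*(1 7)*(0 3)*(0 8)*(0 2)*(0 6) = (0 3 8 2 6)(1 4 5 7)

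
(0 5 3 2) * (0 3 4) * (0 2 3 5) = (2 5 4)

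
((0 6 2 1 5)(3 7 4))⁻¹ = (0 5 1 2 6)(3 4 7)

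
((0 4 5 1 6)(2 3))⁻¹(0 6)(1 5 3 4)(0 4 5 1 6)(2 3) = (0 4)(1 2 5 6)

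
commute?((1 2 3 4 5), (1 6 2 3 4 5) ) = no:(1 2 3 4 5)*(1 6 2 3 4 5) = (1 3 5 6 2 4), (1 6 2 3 4 5)*(1 2 3 4 5) = (1 6 3 5 2 4) 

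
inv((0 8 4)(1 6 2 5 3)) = (0 4 8)(1 3 5 2 6)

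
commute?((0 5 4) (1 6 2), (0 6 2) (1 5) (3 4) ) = no:(0 5 4) (1 6 2) * (0 6 2) (1 5) (3 4) = (0 1 2 5 3 4 6), (0 6 2) (1 5) (3 4) * (0 5 4) (1 6 2) = (0 2 5 6 1 4 3) 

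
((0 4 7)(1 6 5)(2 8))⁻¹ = (0 7 4)(1 5 6)(2 8)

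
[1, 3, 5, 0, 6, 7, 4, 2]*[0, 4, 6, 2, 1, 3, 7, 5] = [4, 2, 3, 0, 7, 5, 1, 6]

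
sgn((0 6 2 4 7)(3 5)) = -1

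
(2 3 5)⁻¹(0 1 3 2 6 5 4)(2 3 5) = (0 1 5 3 6 2 4)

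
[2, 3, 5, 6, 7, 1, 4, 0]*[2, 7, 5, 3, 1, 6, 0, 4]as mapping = [0→5, 1→3, 2→6, 3→0, 4→4, 5→7, 6→1, 7→2]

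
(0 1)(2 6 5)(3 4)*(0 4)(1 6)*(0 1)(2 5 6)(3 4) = (0 2)(1 3)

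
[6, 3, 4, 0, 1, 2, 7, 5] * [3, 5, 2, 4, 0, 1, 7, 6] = [7, 4, 0, 3, 5, 2, 6, 1]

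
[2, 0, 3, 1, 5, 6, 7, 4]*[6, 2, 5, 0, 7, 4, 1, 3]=[5, 6, 0, 2, 4, 1, 3, 7]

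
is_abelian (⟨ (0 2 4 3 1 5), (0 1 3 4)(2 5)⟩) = no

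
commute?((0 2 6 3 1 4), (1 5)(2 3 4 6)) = no:(0 2 6 3 1 4)*(1 5)(2 3 4 6) = (0 3 5 1 6 4), (1 5)(2 3 4 6)*(0 2 6 3 1 4) = (0 2 1 5 4 3)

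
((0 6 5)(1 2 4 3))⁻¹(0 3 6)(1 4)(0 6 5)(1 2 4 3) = (1 5 6)(2 3)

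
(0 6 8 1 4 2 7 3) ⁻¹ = (0 3 7 2 4 1 8 6) 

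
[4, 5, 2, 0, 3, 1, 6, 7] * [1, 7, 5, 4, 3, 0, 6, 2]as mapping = [0→3, 1→0, 2→5, 3→1, 4→4, 5→7, 6→6, 7→2]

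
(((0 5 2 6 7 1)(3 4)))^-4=(0 2 7)(1 5 6)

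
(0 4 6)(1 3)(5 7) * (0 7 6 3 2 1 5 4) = (1 2)(3 5 6 7 4)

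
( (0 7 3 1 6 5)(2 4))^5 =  (0 5 6 1 3 7)(2 4)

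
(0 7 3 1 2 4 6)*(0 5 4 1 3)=(0 7)(1 2)(4 6 5)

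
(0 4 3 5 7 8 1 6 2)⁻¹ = (0 2 6 1 8 7 5 3 4)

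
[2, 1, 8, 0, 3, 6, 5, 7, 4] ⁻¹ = [3, 1, 0, 4, 8, 6, 5, 7, 2] 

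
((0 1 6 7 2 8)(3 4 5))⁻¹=(0 8 2 7 6 1)(3 5 4)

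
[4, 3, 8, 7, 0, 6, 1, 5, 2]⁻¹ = [4, 6, 8, 1, 0, 7, 5, 3, 2]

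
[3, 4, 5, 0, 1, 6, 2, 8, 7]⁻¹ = [3, 4, 6, 0, 1, 2, 5, 8, 7]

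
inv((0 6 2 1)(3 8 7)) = (0 1 2 6)(3 7 8)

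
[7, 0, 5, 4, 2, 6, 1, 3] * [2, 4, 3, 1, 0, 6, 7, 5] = [5, 2, 6, 0, 3, 7, 4, 1]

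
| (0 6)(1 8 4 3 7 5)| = 6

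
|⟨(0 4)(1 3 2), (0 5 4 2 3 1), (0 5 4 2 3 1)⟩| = 720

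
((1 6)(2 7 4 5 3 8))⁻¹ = (1 6)(2 8 3 5 4 7)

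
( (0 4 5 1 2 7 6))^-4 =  (0 1 6 5 7 4 2)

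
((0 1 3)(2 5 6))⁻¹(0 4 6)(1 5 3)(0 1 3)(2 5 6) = (0 3 6)(1 4 2)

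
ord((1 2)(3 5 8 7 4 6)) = 6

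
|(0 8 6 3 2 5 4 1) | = 8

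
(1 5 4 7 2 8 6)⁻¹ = (1 6 8 2 7 4 5)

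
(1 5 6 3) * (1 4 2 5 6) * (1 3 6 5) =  (1 5 3 4 2)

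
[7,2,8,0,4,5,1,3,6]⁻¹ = [3,6,1,7,4,5,8,0,2]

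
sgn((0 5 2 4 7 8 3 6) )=-1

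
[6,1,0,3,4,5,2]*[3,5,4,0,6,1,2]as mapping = [0→2,1→5,2→3,3→0,4→6,5→1,6→4]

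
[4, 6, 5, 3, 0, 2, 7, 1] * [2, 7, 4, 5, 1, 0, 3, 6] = [1, 3, 0, 5, 2, 4, 6, 7]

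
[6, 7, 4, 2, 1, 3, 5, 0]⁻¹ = [7, 4, 3, 5, 2, 6, 0, 1]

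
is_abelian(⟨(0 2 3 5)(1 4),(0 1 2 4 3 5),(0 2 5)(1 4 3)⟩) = no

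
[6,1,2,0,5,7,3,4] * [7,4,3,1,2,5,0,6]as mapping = [0→0,1→4,2→3,3→7,4→5,5→6,6→1,7→2]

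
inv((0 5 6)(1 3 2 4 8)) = (0 6 5)(1 8 4 2 3)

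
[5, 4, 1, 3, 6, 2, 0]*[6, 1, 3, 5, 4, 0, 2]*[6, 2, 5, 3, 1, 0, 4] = [6, 1, 2, 0, 5, 3, 4]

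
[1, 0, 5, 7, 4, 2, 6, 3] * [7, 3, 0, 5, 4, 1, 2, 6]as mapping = [0→3, 1→7, 2→1, 3→6, 4→4, 5→0, 6→2, 7→5]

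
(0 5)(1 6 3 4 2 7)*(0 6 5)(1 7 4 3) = (1 5 6)(2 4)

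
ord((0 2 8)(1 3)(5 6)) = 6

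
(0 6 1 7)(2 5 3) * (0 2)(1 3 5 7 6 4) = (0 4 1 6 3)(2 7)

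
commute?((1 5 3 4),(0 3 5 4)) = no:(1 5 3 4) * (0 3 5 4) = (0 3)(1 4),(0 3 5 4) * (1 5 3 4) = (0 4)(1 5)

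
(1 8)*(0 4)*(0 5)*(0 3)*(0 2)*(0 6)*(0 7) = (0 4 5 3 2 6 7)(1 8)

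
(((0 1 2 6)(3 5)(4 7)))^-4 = ()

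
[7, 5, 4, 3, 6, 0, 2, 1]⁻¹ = [5, 7, 6, 3, 2, 1, 4, 0]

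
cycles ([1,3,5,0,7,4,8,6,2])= (0 1 3)(2 5 4 7 6 8)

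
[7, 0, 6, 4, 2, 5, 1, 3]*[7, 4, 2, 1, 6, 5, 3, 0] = [0, 7, 3, 6, 2, 5, 4, 1]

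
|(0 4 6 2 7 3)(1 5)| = 6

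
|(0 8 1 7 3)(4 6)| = 10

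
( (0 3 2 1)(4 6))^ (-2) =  (0 2)(1 3)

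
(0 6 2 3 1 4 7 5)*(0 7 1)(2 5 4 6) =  (0 2 3)(1 6 5 7 4)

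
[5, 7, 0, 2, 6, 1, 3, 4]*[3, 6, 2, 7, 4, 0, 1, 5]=[0, 5, 3, 2, 1, 6, 7, 4]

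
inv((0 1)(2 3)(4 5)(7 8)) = (0 1)(2 3)(4 5)(7 8)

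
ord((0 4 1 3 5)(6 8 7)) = 15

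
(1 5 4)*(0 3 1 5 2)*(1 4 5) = (0 3 4 1 2)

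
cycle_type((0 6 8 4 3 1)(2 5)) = 2.6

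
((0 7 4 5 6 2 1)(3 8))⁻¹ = (0 1 2 6 5 4 7)(3 8)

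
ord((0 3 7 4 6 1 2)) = 7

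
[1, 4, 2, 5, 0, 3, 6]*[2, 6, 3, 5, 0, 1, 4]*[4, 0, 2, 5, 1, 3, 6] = [6, 4, 5, 0, 2, 3, 1]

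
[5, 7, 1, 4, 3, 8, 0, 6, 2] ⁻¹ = [6, 2, 8, 4, 3, 0, 7, 1, 5] 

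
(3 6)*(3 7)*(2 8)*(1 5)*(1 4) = (1 5 4)(2 8)(3 6 7)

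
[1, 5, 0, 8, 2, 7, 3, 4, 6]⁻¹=[2, 0, 4, 6, 7, 1, 8, 5, 3]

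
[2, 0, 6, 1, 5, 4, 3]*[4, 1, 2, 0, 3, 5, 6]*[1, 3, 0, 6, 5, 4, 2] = [0, 5, 2, 3, 4, 6, 1]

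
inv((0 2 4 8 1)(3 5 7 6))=(0 1 8 4 2)(3 6 7 5)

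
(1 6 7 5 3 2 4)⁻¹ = (1 4 2 3 5 7 6)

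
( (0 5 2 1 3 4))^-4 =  (0 2 3)(1 4 5)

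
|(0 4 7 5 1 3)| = 6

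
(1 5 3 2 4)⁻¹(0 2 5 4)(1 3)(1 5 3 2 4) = (0 4 3 1)(2 5)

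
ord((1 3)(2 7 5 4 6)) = 10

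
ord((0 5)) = 2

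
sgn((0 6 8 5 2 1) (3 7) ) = 1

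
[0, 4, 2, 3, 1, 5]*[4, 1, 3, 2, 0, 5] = [4, 0, 3, 2, 1, 5]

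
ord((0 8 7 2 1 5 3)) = 7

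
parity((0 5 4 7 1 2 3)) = even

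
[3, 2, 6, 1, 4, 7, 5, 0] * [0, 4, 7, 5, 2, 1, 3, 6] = [5, 7, 3, 4, 2, 6, 1, 0]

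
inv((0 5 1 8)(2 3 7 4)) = (0 8 1 5)(2 4 7 3)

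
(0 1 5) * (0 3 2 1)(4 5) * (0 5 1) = (0 5 3 2)(1 4)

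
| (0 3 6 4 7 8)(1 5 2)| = 6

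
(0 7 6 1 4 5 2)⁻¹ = (0 2 5 4 1 6 7)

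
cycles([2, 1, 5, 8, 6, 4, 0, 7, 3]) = (0 2 5 4 6)(3 8)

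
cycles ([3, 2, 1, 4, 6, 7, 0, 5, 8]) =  (0 3 4 6) (1 2) (5 7) 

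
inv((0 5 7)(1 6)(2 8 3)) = (0 7 5)(1 6)(2 3 8)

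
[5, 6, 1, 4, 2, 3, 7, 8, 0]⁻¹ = [8, 2, 4, 5, 3, 0, 1, 6, 7]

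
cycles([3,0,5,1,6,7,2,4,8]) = (0 3 1)(2 5 7 4 6)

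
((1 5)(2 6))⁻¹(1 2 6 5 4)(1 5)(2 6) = (1 4 5 6 2)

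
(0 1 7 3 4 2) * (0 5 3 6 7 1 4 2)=(0 4)(2 5 3)(6 7)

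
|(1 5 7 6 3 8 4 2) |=8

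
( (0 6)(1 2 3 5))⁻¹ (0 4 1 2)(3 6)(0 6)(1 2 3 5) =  (0 5)(2 3 6 4)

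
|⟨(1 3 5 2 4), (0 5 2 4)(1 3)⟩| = 360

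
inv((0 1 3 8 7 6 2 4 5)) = (0 5 4 2 6 7 8 3 1)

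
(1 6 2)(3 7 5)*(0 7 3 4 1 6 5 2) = (0 7 2 6)(1 5 4)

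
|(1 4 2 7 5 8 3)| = 7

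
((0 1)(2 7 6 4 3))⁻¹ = (0 1)(2 3 4 6 7)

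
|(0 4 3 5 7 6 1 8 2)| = 9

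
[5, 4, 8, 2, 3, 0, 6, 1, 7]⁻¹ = [5, 7, 3, 4, 1, 0, 6, 8, 2]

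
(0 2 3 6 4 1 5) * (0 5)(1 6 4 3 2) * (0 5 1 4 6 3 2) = (0 4 3 6 2)(1 5)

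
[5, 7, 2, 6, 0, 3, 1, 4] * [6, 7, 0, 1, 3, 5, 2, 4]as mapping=[0→5, 1→4, 2→0, 3→2, 4→6, 5→1, 6→7, 7→3]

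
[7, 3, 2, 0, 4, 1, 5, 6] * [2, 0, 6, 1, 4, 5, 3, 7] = [7, 1, 6, 2, 4, 0, 5, 3]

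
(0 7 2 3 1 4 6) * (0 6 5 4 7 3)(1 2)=(0 3 2)(1 7)(4 5)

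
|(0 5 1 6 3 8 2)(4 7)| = 14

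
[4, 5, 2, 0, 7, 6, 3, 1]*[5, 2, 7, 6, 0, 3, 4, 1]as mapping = [0→0, 1→3, 2→7, 3→5, 4→1, 5→4, 6→6, 7→2]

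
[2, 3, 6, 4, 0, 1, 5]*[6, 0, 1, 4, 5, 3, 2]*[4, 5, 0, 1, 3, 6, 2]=[5, 3, 0, 6, 2, 4, 1]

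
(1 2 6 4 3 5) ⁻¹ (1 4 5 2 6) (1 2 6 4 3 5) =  (1 6 4 2 3) 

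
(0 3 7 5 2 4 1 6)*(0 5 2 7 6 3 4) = (0 4 1 3 6 5 7 2)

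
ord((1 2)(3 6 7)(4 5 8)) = 6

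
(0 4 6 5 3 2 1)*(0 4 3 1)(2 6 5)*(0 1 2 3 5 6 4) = (0 5 2 1)(3 4 6)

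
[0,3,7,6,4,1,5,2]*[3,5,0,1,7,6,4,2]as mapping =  [0→3,1→1,2→2,3→4,4→7,5→5,6→6,7→0]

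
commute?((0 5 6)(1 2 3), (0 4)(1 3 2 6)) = no:(0 5 6)(1 2 3) * (0 4)(1 3 2 6) = (0 5 1 6 4), (0 4)(1 3 2 6) * (0 5 6)(1 2 3) = (0 4 5 6 2)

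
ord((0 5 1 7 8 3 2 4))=8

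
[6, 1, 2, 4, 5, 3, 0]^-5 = [6, 1, 2, 4, 5, 3, 0]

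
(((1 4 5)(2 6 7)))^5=(1 5 4)(2 7 6)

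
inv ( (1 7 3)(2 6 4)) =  (1 3 7)(2 4 6)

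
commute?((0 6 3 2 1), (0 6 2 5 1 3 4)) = no:(0 6 3 2 1)*(0 6 2 5 1 3 4) = (0 2 3 5 1 6 4), (0 6 2 5 1 3 4)*(0 6 3 2 1) = (0 3 4 6 1 2 5)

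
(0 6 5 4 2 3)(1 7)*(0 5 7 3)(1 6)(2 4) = (0 1 3 5 2)(6 7)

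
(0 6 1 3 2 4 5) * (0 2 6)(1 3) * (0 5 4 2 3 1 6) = (0 5 3)(1 6)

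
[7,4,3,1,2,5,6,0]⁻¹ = [7,3,4,2,1,5,6,0]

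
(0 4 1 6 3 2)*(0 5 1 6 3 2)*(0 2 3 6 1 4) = (1 6 3 2 5 4)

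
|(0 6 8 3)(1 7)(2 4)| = 4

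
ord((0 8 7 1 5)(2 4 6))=15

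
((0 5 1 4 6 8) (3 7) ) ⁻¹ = (0 8 6 4 1 5) (3 7) 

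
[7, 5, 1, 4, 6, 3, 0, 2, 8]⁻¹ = [6, 2, 7, 5, 3, 1, 4, 0, 8]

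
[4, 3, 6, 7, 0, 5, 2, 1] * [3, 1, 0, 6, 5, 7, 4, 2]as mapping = [0→5, 1→6, 2→4, 3→2, 4→3, 5→7, 6→0, 7→1]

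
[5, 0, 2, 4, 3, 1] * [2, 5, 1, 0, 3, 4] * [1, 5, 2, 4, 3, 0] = [3, 2, 5, 4, 1, 0] 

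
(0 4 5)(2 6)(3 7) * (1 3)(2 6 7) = (0 4 5)(1 3 2 7)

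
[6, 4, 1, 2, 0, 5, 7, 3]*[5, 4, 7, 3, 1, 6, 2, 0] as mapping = [0→2, 1→1, 2→4, 3→7, 4→5, 5→6, 6→0, 7→3] 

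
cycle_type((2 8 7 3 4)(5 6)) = 2.5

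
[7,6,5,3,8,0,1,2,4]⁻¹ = [5,6,7,3,8,2,1,0,4]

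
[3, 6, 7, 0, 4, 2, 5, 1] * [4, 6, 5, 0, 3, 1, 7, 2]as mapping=[0→0, 1→7, 2→2, 3→4, 4→3, 5→5, 6→1, 7→6]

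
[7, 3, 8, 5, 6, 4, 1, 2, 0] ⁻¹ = [8, 6, 7, 1, 5, 3, 4, 0, 2] 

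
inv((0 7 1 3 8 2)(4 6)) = (0 2 8 3 1 7)(4 6)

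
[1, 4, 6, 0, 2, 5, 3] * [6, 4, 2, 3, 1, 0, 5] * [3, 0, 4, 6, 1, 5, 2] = [1, 0, 5, 2, 4, 3, 6]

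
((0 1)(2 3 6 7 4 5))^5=(0 1)(2 5 4 7 6 3)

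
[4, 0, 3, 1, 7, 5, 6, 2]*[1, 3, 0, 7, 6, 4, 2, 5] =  [6, 1, 7, 3, 5, 4, 2, 0]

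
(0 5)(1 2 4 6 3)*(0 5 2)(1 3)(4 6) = (0 2 6 1)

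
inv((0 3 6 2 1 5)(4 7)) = (0 5 1 2 6 3)(4 7)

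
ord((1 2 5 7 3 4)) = 6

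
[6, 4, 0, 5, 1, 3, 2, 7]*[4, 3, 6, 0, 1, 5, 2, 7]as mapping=[0→2, 1→1, 2→4, 3→5, 4→3, 5→0, 6→6, 7→7]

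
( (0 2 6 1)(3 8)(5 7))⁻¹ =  (0 1 6 2)(3 8)(5 7)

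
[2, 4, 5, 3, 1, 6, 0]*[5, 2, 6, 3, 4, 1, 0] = [6, 4, 1, 3, 2, 0, 5]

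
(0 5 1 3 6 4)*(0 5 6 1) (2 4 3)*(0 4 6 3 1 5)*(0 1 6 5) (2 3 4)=(0 4 1 3) (2 5) 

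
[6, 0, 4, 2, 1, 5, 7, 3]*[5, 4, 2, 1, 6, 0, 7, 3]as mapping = [0→7, 1→5, 2→6, 3→2, 4→4, 5→0, 6→3, 7→1]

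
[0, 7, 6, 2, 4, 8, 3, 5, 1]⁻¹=[0, 8, 3, 6, 4, 7, 2, 1, 5]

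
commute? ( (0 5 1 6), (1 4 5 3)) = no: (0 5 1 6)*(1 4 5 3) = (0 3 1 6)(4 5), (1 4 5 3)*(0 5 1 6) = (0 5 3 6)(1 4)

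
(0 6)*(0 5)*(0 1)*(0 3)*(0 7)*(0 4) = (0 6 5 1 3 7 4)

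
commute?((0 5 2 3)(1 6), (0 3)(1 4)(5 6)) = no:(0 5 2 3)(1 6)*(0 3)(1 4)(5 6) = (0 6 4 1 5 2), (0 3)(1 4)(5 6)*(0 5 2 3)(1 6) = (1 4 6 2 3 5)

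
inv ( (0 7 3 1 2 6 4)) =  (0 4 6 2 1 3 7)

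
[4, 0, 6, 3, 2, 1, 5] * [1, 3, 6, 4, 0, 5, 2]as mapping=[0→0, 1→1, 2→2, 3→4, 4→6, 5→3, 6→5]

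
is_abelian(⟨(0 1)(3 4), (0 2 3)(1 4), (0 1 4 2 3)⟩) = no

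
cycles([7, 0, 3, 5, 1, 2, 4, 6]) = (0 7 6 4 1) (2 3 5) 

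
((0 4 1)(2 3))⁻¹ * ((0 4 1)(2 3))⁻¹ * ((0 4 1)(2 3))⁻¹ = (2 3)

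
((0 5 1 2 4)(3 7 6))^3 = (0 2 5 4 1)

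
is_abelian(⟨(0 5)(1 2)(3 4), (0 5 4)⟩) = no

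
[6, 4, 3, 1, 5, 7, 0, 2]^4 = [0, 2, 5, 7, 3, 1, 6, 4]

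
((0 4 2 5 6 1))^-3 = (0 5)(1 2)(4 6)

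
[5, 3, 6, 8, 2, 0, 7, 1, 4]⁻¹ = [5, 7, 4, 1, 8, 0, 2, 6, 3]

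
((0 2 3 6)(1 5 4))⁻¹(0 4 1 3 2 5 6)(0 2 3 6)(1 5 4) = (0 2 1 5 6 3 4)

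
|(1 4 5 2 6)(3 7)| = 10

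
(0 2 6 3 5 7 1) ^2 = (0 6 5 1 2 3 7) 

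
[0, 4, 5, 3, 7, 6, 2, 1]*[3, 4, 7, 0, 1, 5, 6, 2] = [3, 1, 5, 0, 2, 6, 7, 4]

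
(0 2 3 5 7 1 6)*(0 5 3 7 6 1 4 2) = (2 7 4)(5 6)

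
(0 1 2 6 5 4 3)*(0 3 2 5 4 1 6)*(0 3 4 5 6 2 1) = (0 2 3 4 1 6 5)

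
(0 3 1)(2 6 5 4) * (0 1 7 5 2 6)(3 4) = (0 4 6 2)(3 7 5)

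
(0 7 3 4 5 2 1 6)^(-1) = (0 6 1 2 5 4 3 7)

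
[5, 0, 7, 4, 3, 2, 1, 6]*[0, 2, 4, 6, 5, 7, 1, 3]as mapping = [0→7, 1→0, 2→3, 3→5, 4→6, 5→4, 6→2, 7→1]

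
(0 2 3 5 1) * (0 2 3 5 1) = (0 3 1 2 5)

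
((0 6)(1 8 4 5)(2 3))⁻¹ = (0 6)(1 5 4 8)(2 3)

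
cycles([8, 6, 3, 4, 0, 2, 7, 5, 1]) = (0 8 1 6 7 5 2 3 4)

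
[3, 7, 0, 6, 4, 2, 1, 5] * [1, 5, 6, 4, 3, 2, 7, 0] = [4, 0, 1, 7, 3, 6, 5, 2] 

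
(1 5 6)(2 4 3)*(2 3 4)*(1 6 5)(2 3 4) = (2 3 4)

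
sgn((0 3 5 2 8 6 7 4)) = -1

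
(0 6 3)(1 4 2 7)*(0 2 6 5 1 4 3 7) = (0 5 1 3 2)(4 6 7)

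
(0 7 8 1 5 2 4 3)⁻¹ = (0 3 4 2 5 1 8 7)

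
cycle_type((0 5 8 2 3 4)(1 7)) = 2.6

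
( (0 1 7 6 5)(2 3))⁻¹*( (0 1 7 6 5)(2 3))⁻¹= (0 6 1 5 7)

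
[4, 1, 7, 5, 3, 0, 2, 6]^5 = [4, 1, 6, 5, 3, 0, 7, 2]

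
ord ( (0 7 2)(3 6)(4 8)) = 6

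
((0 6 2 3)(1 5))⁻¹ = (0 3 2 6)(1 5)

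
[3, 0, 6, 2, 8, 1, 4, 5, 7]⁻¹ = [1, 5, 3, 0, 6, 7, 2, 8, 4]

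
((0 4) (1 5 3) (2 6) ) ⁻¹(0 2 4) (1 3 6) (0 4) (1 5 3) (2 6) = (0 4 6) (1 2 5) 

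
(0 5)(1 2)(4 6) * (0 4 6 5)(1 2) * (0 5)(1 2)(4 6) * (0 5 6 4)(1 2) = (0 6)(4 5)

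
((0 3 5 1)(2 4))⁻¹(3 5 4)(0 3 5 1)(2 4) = (1 2 5)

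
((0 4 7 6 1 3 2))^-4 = (0 6 2 7 3 4 1)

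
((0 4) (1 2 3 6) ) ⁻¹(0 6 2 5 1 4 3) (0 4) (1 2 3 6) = (0 6 4 1 3 5 2) 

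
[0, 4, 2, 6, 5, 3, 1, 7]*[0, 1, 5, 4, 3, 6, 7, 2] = [0, 3, 5, 7, 6, 4, 1, 2]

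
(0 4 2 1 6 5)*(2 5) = (0 4 5)(1 6 2)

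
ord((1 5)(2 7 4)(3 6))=6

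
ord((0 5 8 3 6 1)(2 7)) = 6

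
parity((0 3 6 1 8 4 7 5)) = odd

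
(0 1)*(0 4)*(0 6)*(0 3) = (0 1 4 6 3)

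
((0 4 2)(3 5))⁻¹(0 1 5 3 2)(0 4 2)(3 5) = (0 4 1 3 5)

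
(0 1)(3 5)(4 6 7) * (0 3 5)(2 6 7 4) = (0 1 3)(2 6 4 7)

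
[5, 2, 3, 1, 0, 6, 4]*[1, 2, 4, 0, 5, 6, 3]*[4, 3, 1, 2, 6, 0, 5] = [5, 6, 4, 1, 3, 2, 0]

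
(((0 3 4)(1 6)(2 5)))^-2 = (0 3 4)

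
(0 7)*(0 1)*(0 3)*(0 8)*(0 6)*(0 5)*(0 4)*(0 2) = (0 7 1 3 8 6 5 4 2)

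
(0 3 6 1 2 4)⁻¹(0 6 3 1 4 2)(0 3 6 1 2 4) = (0 4 3 1 6 2)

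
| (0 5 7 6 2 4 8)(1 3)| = 14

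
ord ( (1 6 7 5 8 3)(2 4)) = 6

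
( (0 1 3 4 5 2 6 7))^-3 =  (0 2 3 7 5 1 6 4)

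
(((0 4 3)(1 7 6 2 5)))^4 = (0 4 3)(1 5 2 6 7)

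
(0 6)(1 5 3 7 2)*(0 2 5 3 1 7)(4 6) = (0 4 6 2 7 5 1 3)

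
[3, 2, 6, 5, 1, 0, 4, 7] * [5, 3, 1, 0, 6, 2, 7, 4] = [0, 1, 7, 2, 3, 5, 6, 4]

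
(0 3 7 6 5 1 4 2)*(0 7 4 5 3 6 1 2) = (0 6 3 4)(1 5 2 7)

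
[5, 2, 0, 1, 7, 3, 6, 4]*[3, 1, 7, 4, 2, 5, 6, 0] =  [5, 7, 3, 1, 0, 4, 6, 2]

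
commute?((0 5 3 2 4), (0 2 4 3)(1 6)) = no:(0 5 3 2 4)*(0 2 4 3)(1 6) = (0 5)(1 6)(2 3 4), (0 2 4 3)(1 6)*(0 5 3 2 4) = (0 4 2)(1 6)(3 5)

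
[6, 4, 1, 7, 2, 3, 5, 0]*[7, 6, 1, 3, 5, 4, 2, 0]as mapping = [0→2, 1→5, 2→6, 3→0, 4→1, 5→3, 6→4, 7→7]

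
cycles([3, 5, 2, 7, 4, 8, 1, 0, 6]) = (0 3 7)(1 5 8 6)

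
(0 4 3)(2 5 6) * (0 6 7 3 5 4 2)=(0 2 4 5 7 3 6)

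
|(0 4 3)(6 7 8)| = 3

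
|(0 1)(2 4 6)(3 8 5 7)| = 12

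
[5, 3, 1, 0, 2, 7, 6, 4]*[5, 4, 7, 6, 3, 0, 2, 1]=[0, 6, 4, 5, 7, 1, 2, 3]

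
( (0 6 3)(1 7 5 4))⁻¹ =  (0 3 6)(1 4 5 7)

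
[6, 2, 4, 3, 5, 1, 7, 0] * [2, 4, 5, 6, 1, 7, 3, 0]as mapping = [0→3, 1→5, 2→1, 3→6, 4→7, 5→4, 6→0, 7→2]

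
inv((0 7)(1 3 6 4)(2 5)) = (0 7)(1 4 6 3)(2 5)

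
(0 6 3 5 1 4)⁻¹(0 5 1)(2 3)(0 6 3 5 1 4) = (1 4 6)(2 5)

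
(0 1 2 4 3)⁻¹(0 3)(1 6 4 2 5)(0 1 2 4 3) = (0 1)(2 6 3 4 5)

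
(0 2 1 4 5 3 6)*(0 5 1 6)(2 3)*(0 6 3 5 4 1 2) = (0 5)(2 3 6 4)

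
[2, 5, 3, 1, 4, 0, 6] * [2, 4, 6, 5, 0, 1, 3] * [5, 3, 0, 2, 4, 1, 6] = [6, 3, 1, 4, 5, 0, 2]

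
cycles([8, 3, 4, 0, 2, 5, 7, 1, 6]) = (0 8 6 7 1 3) (2 4) 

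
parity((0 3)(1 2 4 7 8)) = odd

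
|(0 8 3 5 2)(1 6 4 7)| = 20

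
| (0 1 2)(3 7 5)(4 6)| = 6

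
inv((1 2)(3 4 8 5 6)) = (1 2)(3 6 5 8 4)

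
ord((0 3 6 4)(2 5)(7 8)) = 4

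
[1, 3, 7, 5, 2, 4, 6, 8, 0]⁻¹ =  [8, 0, 4, 1, 5, 3, 6, 2, 7]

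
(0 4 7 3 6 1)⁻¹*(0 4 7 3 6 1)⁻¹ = (0 6 7)(1 3 4)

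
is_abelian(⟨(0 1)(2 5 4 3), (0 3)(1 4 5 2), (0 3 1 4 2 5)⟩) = no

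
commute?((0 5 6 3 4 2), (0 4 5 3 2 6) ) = no:(0 5 6 3 4 2)*(0 4 5 3 2 6) = (0 3 5) (2 4 6), (0 4 5 3 2 6)*(0 5 6 3 4 2) = (0 2 3) (4 6 5) 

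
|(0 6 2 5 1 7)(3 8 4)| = 6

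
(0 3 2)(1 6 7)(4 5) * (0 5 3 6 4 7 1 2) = (0 6 1 4 3)(2 5 7)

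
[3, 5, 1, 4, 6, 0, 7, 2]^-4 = [7, 4, 3, 2, 1, 6, 5, 0]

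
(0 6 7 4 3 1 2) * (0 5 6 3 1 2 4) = (0 3 2 5 6 7)(1 4)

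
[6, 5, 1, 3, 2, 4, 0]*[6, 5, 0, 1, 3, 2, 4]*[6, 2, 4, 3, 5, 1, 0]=[5, 4, 1, 2, 6, 3, 0]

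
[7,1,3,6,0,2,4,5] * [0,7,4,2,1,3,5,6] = [6,7,2,5,0,4,1,3]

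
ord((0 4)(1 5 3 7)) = 4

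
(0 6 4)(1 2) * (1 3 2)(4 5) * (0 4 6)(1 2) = (1 2 3)(5 6)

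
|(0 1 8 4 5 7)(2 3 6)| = 6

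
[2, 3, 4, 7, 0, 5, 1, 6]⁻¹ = [4, 6, 0, 1, 2, 5, 7, 3]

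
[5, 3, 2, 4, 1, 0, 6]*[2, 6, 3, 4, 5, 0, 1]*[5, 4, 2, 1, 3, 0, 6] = [5, 3, 1, 0, 6, 2, 4]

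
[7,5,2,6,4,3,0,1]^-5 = [7,5,2,6,4,3,0,1]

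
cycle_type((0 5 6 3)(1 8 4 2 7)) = 4.5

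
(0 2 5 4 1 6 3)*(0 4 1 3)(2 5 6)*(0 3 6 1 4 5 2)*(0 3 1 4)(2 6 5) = (0 6 1 3 2 4 5)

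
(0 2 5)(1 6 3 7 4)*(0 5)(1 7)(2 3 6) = (0 3 1 2)(4 7)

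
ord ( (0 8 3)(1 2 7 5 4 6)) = 6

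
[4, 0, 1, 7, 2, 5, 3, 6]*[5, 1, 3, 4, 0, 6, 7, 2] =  [0, 5, 1, 2, 3, 6, 4, 7]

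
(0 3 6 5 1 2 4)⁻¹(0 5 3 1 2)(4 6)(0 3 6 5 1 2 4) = (0 5)(1 6 2 4 3)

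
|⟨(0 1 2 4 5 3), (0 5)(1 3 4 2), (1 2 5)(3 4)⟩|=720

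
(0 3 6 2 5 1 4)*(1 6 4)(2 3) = (0 2 5 6 3 4)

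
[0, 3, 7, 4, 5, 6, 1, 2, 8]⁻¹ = [0, 6, 7, 1, 3, 4, 5, 2, 8]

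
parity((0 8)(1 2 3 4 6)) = odd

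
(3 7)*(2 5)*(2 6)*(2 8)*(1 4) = (1 4)(2 5 6 8)(3 7)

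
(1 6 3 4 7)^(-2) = (1 4 6 7 3)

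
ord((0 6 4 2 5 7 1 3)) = 8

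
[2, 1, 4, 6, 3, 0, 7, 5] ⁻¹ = [5, 1, 0, 4, 2, 7, 3, 6] 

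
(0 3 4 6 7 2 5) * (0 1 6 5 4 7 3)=(1 6 3 7 2 4 5)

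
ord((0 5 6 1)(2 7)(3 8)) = 4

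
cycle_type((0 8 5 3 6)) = 5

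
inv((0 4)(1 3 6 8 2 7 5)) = (0 4)(1 5 7 2 8 6 3)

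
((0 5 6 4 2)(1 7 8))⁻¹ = (0 2 4 6 5)(1 8 7)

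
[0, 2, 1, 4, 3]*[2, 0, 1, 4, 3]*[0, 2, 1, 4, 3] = [1, 2, 0, 4, 3]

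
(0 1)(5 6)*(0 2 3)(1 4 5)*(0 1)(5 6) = (0 4 6)(1 2 3)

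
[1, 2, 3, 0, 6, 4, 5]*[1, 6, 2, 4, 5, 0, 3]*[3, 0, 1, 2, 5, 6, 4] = [4, 1, 5, 0, 2, 6, 3]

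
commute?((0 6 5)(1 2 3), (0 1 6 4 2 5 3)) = no:(0 6 5)(1 2 3) * (0 1 6 4 2 5 3) = (0 4 2)(1 5)(3 6), (0 1 6 4 2 5 3) * (0 6 5)(1 2 3) = (0 2)(1 5)(3 6 4)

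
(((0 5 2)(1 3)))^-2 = (0 5 2)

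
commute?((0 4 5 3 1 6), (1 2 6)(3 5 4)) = no:(0 4 5 3 1 6)*(1 2 6)(3 5 4) = (0 3 2 6), (1 2 6)(3 5 4)*(0 4 5 3 1 6) = (0 4 1 2)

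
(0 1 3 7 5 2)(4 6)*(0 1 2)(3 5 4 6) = (0 2 1 5)(3 7 4)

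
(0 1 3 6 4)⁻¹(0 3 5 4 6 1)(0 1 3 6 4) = (0 4 3 1 6 5)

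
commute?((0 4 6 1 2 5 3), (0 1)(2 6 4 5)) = no:(0 4 6 1 2 5 3) * (0 1)(2 6 4 5) = (0 5 3 1 6), (0 1)(2 6 4 5) * (0 4 6 1 2 5 3) = (0 2 1 4 3)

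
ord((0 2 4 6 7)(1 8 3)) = 15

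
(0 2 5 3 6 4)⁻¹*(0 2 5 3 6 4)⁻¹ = (0 6 5)(2 4 3)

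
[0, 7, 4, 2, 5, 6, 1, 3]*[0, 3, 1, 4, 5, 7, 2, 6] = [0, 6, 5, 1, 7, 2, 3, 4]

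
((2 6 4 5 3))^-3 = (2 4 3 6 5)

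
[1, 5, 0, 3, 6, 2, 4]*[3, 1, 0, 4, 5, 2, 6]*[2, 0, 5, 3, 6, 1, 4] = [0, 5, 3, 6, 4, 2, 1]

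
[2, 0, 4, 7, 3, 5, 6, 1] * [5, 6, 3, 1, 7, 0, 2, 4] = [3, 5, 7, 4, 1, 0, 2, 6]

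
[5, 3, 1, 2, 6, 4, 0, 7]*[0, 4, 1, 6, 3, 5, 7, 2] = [5, 6, 4, 1, 7, 3, 0, 2]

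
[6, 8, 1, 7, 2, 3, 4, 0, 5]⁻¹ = [7, 2, 4, 5, 6, 8, 0, 3, 1]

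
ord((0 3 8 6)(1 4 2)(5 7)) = 12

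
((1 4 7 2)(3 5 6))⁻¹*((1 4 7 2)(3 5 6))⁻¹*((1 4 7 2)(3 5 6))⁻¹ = (1 4 7 2)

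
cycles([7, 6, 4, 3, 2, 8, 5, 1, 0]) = (0 7 1 6 5 8)(2 4)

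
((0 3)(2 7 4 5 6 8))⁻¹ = (0 3)(2 8 6 5 4 7)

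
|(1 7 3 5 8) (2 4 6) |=15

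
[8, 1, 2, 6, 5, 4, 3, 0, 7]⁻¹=[7, 1, 2, 6, 5, 4, 3, 8, 0]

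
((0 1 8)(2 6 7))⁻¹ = (0 8 1)(2 7 6)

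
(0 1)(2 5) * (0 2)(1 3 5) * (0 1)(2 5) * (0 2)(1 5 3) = (0 1 3)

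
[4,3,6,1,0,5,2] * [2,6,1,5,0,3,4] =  [0,5,4,6,2,3,1]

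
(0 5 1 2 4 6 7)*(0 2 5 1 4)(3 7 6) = (0 1 5 4 3 7 2)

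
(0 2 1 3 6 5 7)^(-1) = (0 7 5 6 3 1 2)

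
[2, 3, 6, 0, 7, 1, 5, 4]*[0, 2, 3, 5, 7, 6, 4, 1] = [3, 5, 4, 0, 1, 2, 6, 7]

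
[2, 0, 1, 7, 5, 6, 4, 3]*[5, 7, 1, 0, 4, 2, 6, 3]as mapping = [0→1, 1→5, 2→7, 3→3, 4→2, 5→6, 6→4, 7→0]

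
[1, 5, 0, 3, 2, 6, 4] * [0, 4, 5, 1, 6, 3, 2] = [4, 3, 0, 1, 5, 2, 6]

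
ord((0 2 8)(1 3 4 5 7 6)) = 6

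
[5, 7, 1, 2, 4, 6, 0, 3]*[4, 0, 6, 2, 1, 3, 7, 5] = [3, 5, 0, 6, 1, 7, 4, 2]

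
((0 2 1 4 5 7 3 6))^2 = (0 1 5 3)(2 4 7 6)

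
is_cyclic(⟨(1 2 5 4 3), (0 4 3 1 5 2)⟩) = no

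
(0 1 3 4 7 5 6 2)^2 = (0 3 7 6)(1 4 5 2)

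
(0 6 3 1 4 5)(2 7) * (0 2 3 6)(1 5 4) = (2 7 3 5)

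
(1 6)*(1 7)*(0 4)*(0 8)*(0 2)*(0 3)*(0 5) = (0 4 8 2 3 5)(1 6 7)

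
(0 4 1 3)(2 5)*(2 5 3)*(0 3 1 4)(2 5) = (1 5 2)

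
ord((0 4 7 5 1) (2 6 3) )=15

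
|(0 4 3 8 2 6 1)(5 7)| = 14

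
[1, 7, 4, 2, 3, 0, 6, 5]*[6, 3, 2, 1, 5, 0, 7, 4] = [3, 4, 5, 2, 1, 6, 7, 0]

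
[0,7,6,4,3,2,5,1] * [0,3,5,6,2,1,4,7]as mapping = [0→0,1→7,2→4,3→2,4→6,5→5,6→1,7→3]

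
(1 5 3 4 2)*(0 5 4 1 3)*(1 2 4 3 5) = (0 1 3 2 5)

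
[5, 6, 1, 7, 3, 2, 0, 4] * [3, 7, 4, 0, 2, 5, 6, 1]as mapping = [0→5, 1→6, 2→7, 3→1, 4→0, 5→4, 6→3, 7→2]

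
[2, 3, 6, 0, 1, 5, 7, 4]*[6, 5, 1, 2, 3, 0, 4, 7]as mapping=[0→1, 1→2, 2→4, 3→6, 4→5, 5→0, 6→7, 7→3]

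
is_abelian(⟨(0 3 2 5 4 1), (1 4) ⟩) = no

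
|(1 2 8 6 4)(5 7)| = 10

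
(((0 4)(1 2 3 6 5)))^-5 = (0 4)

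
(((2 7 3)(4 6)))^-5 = (2 7 3)(4 6)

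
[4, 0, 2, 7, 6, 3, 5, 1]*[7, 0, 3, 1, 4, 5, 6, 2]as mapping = [0→4, 1→7, 2→3, 3→2, 4→6, 5→1, 6→5, 7→0]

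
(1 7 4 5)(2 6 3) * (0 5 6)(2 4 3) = (0 5 1 7 3 4 6 2)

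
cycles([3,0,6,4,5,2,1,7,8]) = (0 3 4 5 2 6 1)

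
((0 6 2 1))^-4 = ()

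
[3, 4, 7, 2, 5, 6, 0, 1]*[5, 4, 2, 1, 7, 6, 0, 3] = [1, 7, 3, 2, 6, 0, 5, 4]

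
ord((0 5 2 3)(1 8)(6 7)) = 4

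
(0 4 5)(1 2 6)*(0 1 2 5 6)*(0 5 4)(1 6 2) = (1 4 2 5 6)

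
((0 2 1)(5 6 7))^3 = ()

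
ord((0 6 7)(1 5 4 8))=12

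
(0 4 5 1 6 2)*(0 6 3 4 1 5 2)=(0 1 3 4 2 6)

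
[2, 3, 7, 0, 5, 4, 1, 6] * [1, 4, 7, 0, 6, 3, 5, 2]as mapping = [0→7, 1→0, 2→2, 3→1, 4→3, 5→6, 6→4, 7→5]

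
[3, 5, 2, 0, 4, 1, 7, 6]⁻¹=[3, 5, 2, 0, 4, 1, 7, 6]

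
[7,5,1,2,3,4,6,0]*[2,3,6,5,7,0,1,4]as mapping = [0→4,1→0,2→3,3→6,4→5,5→7,6→1,7→2]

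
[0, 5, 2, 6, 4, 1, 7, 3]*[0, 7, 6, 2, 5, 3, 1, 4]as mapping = [0→0, 1→3, 2→6, 3→1, 4→5, 5→7, 6→4, 7→2]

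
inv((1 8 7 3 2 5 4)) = (1 4 5 2 3 7 8)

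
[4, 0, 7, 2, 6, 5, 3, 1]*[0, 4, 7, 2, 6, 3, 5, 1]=[6, 0, 1, 7, 5, 3, 2, 4]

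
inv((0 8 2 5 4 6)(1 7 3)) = (0 6 4 5 2 8)(1 3 7)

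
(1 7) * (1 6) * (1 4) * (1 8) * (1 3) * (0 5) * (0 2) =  (0 5 2)(1 7 6 4 8 3)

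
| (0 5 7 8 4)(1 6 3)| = 15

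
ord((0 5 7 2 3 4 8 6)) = 8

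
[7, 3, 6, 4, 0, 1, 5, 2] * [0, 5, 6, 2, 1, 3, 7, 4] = [4, 2, 7, 1, 0, 5, 3, 6]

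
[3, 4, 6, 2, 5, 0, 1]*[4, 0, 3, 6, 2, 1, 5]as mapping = [0→6, 1→2, 2→5, 3→3, 4→1, 5→4, 6→0]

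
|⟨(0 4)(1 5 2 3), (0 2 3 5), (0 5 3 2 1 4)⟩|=720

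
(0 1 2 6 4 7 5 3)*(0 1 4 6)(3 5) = (0 4 7 3 1 2)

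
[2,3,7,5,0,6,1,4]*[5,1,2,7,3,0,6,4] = [2,7,4,0,5,6,1,3]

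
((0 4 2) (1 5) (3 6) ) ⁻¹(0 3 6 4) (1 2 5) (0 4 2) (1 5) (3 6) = (0 1 5) (2 4 6 3) 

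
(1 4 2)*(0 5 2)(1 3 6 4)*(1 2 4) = (0 5 4)(1 2 3 6)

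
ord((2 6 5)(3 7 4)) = 3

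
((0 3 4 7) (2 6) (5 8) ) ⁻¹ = (0 7 4 3) (2 6) (5 8) 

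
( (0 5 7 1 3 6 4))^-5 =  (0 7 3 4 5 1 6)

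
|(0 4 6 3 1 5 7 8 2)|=9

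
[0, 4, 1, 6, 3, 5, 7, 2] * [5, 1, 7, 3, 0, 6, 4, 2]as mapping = [0→5, 1→0, 2→1, 3→4, 4→3, 5→6, 6→2, 7→7]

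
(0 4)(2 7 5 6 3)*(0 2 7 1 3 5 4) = (1 3 7 4 2)(5 6)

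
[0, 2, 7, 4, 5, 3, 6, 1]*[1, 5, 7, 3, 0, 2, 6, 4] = [1, 7, 4, 0, 2, 3, 6, 5]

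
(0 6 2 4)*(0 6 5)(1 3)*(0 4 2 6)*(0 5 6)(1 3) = (0 6)(4 5)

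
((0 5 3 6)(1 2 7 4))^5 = (0 5 3 6)(1 2 7 4)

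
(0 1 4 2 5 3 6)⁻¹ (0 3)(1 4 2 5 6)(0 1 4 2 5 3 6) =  (0 4 2 5 3)(1 6)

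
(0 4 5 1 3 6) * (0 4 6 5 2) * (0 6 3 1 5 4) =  (0 3 4 2 6)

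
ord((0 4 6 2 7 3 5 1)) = 8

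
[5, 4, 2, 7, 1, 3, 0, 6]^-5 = [0, 4, 2, 3, 1, 5, 6, 7]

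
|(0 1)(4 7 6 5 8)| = 10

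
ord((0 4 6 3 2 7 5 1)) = 8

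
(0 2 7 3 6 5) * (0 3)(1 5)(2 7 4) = (0 7)(1 5 3 6)(2 4)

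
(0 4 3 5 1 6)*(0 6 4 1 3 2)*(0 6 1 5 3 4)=(0 5 4 2 6 1)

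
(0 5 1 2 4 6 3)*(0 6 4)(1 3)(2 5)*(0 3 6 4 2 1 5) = (0 1)(2 3 4)(5 6)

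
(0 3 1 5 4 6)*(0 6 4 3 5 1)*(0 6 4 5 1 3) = (0 1 3 6 4 5)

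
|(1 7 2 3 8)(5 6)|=10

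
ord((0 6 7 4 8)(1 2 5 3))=20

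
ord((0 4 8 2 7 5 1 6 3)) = 9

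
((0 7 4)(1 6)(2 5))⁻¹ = (0 4 7)(1 6)(2 5)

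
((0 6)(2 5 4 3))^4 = ()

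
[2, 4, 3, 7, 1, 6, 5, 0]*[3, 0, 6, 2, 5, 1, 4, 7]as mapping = [0→6, 1→5, 2→2, 3→7, 4→0, 5→4, 6→1, 7→3]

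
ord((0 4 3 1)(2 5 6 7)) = 4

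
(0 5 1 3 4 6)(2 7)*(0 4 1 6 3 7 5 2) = (0 2 5 6 4 3 1 7)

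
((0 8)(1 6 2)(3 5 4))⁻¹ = (0 8)(1 2 6)(3 4 5)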